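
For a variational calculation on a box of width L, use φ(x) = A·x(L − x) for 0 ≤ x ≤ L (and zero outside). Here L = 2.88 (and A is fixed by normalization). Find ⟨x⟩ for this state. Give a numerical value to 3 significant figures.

⟨x⟩ ≈ 1.44

⟨x⟩ = ∫ x |φ|² dx over the full domain.
Since the A² factors cancel between numerator and denominator, ⟨x⟩ = L/2.
With L = 2.88, ⟨x⟩ = 1.440.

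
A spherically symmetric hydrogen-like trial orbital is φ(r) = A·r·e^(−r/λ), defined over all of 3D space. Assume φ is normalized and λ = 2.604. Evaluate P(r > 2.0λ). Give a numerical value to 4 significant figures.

P ≈ 0.6288

Integrate the radial probability density 4πr²|φ|² over r > 2.0λ.
Normalization gives A² = 1/(3·π·λ^5).
Substituting u = r/λ, A², 4π and the length scale all cancel in the ratio: P = ∫_{2.0}^{∞} u^4·e^(-2·u) du / ∫_{0}^{∞} u^4·e^(-2·u) du.
An antiderivative of u^4·e^(-2·u) is -(u^4/2 + u^3 + 3·u^2/2 + 3·u/2 + 3/4)·e^(-2·u); evaluating from 2.0 to ∞ gives 103·e^(-4)/4, while the full integral is 3/4.
The region integral divided by the full integral gives P = 0.62884.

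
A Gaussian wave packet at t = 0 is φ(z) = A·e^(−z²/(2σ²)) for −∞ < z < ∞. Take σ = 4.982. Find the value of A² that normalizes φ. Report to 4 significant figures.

A^2 ≈ 0.1132

We need A² ∫|f|² dz = 1, taking the integral from −∞ to ∞.
∫|φ|² dz = A²·(√(π)·σ).
Hence A² = 1/[√(π)·σ].
With σ = 4.982: A² = 0.11325 and A = 0.33652.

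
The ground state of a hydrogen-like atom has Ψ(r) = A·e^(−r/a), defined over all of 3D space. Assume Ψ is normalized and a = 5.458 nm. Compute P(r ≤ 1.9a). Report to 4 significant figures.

P = ∫ |Ψ|² 4πr² dr over r ≤ 1.9a.
Normalization gives A² = 1/(π·a^3).
Substituting u = r/a, A², 4π and the length scale all cancel in the ratio: P = ∫_{0}^{1.9} u^2·e^(-2·u) du / ∫_{0}^{∞} u^2·e^(-2·u) du.
Using ∫ u^2·e^(-2·u) du = -(2·u^2 + 2·u + 1)·e^(-2·u)/4, the numerator is 1/4 - 601·e^(-19/5)/200 and the denominator is 1/4.
The region integral divided by the full integral gives P = 0.73110.

P ≈ 0.7311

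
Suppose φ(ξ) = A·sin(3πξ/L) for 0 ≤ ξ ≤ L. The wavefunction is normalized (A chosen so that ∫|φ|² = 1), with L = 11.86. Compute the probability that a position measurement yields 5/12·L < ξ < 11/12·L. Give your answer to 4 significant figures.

|φ|² is the probability density, so P = ∫_{5/12·L}^{11/12·L} |φ|² dξ.
With A² fixed by ∫|φ|² = 1, i.e. A² = (L/2)^(−1), substitute and integrate.
Substituting u = ξ/L, A² and the length scale cancel in the ratio: P = ∫_{5/12}^{11/12} sin(3·π·u)^2 du / ∫_{0}^{1} sin(3·π·u)^2 du.
With ∫ sin(3·π·u)^2 du = u/2 - sin(6·π·u)/(12·π) + C, the region integral is 1/(6·π) + 1/4 and the full one is 1/2.
The result is P = (2 + 3·π)/(6·π).

P ≈ 0.6061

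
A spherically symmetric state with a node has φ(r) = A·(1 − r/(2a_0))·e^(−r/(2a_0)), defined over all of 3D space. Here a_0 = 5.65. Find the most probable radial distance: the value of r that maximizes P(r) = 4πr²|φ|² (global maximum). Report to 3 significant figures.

Set d/dr [P(r) = 4πr²|φ|²] = 0 and solve for r > 0.
This gives r = a_0·(√(5) + 3).
With a_0 = 5.65, the most probable radial distance is 29.58.

r ≈ 29.6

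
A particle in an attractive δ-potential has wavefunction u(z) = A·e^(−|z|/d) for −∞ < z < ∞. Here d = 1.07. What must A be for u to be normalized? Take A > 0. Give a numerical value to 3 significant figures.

A ≈ 0.967

Normalization requires ∫|u|² dz = 1, integrated from −∞ to ∞.
With ∫₀^∞ z^0 e^(−αz) dz = 0!/α^1, with u = A·e^(−|z|/d), the integral evaluates to A²·[d].
With d = 1.07: A² = 0.9346 and A = 0.9667.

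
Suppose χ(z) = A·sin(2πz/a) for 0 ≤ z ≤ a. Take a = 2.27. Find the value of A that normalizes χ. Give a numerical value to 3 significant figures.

We need A² ∫|f|² dz = 1, taking the integral from 0 to a.
With χ = A·sin(2πz/a), the integral evaluates to A²·[a/2].
Setting this equal to 1 gives A² = 1/(a/2).
Plugging in a = 2.27 yields A = 0.9386.

A ≈ 0.939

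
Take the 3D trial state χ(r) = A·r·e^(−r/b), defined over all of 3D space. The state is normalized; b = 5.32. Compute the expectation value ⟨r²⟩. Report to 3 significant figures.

⟨r^2⟩ ≈ 212

⟨r²⟩ = ∫ r^2 |χ|² 4πr² dr over the full domain.
Using ∫₀^∞ rⁿ e^(−αr) dr = n!/αⁿ⁺¹, evaluating both integrals, ⟨r²⟩ = 15·b^2/2.
With b = 5.32, ⟨r^2⟩ = 212.3.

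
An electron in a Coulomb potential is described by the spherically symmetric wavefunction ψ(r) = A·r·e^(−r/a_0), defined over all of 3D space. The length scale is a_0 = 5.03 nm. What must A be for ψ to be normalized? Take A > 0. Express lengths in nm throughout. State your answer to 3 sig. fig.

We need A² ∫|f|² 4πr² dr = 1, taking the integral from 0 to ∞.
The integral (without the A² prefactor) comes out to 3·π·a_0^5.
Setting this equal to 1 gives A² = 1/(3·π·a_0^5).
Substituting a_0 = 5.03 gives A² = 0.00003295, so A = 0.005740.

A ≈ 0.00574 nm^(-5/2)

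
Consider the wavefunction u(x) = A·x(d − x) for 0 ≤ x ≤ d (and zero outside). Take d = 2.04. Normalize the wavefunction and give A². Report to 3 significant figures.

Normalization requires ∫|u|² dx = 1, integrated from 0 to d.
Carrying out the integral gives A² · d^5/30.
Hence A² = 1/[d^5/30].
With d = 2.04: A² = 0.8491 and A = 0.9215.

A^2 ≈ 0.849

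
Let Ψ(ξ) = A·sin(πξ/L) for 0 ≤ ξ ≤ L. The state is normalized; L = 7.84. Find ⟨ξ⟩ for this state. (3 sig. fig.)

⟨ξ⟩ ≈ 3.92

By definition ⟨ξ⟩ = ∫ ξ |Ψ(ξ)|² dξ.
The ratio of the moment integral to the normalization integral gives ⟨ξ⟩ = L/2.
With L = 7.84, ⟨ξ⟩ = 3.920.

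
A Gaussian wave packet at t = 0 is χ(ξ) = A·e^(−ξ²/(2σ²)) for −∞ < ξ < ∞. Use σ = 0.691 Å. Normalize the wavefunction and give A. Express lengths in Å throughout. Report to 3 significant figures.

The normalization condition is ∫|χ|² dξ = 1 from −∞ to ∞.
With ∫_{−∞}^{∞} ξ^(2m) e^(−αξ²) dξ = (2m−1)!!·√π / (2^m α^(m+1/2)), carrying out the integral gives A² · √(π)·σ.
Substituting σ = 0.691 gives A² = 0.8165, so A = 0.9036.

A ≈ 0.904 Å^(-1/2)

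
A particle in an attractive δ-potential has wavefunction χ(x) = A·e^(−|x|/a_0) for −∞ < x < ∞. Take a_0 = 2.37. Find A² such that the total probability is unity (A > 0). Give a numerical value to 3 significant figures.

A^2 ≈ 0.422

The normalization condition is ∫|χ|² dx = 1 from −∞ to ∞.
Using ∫₀^∞ xⁿ e^(−αx) dx = n!/αⁿ⁺¹, with χ = A·e^(−|x|/a_0), the integral evaluates to A²·[a_0].
Setting this equal to 1 gives A² = 1/(a_0).
Substituting a_0 = 2.37 gives A² = 0.4219, so A = 0.6496.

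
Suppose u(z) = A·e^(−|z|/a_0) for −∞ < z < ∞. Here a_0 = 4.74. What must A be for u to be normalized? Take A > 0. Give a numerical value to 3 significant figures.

A ≈ 0.459

The normalization condition is ∫|u|² dz = 1 from −∞ to ∞.
Using ∫₀^∞ zⁿ e^(−αz) dz = n!/αⁿ⁺¹, with u = A·e^(−|z|/a_0), the integral evaluates to A²·[a_0].
Hence A² = 1/[a_0].
With a_0 = 4.74: A² = 0.2110 and A = 0.4593.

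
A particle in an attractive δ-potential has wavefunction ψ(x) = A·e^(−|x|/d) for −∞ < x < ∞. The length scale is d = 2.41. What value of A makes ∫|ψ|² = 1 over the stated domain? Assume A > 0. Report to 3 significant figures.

The normalization condition is ∫|ψ|² dx = 1 from −∞ to ∞.
With ∫₀^∞ x^0 e^(−αx) dx = 0!/α^1, the integral (without the A² prefactor) comes out to d.
Setting this equal to 1 gives A² = 1/(d).
With d = 2.41: A² = 0.4149 and A = 0.6442.

A ≈ 0.644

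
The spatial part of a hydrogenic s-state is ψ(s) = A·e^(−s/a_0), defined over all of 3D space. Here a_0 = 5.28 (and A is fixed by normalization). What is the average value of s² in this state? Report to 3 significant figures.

⟨s^2⟩ ≈ 83.6

By definition ⟨s²⟩ = ∫ s^2 |ψ(s)|² 4πs² ds.
Using ∫₀^∞ sⁿ e^(−αs) ds = n!/αⁿ⁺¹, evaluating both integrals, ⟨s²⟩ = 3·a_0^2.
With a_0 = 5.28, ⟨s^2⟩ = 83.64.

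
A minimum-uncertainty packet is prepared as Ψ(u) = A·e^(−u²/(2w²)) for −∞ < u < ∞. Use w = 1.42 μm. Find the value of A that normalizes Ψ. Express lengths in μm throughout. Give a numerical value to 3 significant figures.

We need A² ∫|f|² du = 1, taking the integral from −∞ to ∞.
Carrying out the integral gives A² · √(π)·w.
So A² = (√(π)·w)^(−1).
With w = 1.42: A² = 0.3973 and A = 0.6303.

A ≈ 0.630 μm^(-1/2)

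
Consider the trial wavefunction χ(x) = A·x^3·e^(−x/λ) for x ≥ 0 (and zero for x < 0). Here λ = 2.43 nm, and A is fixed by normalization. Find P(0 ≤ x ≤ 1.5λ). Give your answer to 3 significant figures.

P ≈ 0.0335

P = ∫_{0}^{1.5λ} |χ(x)|² dx.
Since A² = 1/(45·λ^7/8), this is the region integral divided by the full normalization integral.
Let u = x/λ; then A² and the length scale cancel, so P = ∫_{0}^{1.5} u^6·e^(-2·u) du ÷ ∫_{0}^{∞} u^6·e^(-2·u) du.
An antiderivative of u^6·e^(-2·u) is -(4·u^6 + 12·u^5 + 30·u^4 + 60·u^3 + 90·u^2 + 90·u + 45)·e^(-2·u)/8; evaluating from 0 to 1.5 gives ≈ 0.18849, while the full integral is 45/8.
This works out to P = 0.03351.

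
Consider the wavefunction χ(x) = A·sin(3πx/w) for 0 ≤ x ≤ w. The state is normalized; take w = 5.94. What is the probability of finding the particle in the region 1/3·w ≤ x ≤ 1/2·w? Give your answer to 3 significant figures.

P ≈ 0.167

The probability is P = ∫ |χ|² dx over [1/3·w, 1/2·w].
With A² fixed by ∫|χ|² = 1, i.e. A² = (w/2)^(−1), substitute and integrate.
Let u = x/w; then A² and the length scale cancel, so P = ∫_{1/3}^{1/2} sin(3·π·u)^2 du ÷ ∫_{0}^{1} sin(3·π·u)^2 du.
Using ∫ sin(3·π·u)^2 du = u/2 - sin(6·π·u)/(12·π), the numerator is 1/12 and the denominator is 1/2.
Taking the ratio, P = 1/6.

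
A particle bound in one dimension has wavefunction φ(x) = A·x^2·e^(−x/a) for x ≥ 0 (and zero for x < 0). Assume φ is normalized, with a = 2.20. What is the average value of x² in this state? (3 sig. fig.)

⟨x^2⟩ ≈ 36.3

The expectation value is the |φ|²-weighted average of x^2: ∫ x^2|φ|² dx.
With ∫₀^∞ x^6 e^(−αx) dx = 6!/α^7, since the A² factors cancel between numerator and denominator, ⟨x²⟩ = 15·a^2/2.
With a = 2.20, ⟨x^2⟩ = 36.30.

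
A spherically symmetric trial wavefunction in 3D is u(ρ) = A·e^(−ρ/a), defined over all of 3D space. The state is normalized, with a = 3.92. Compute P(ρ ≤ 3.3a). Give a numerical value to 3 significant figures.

Integrate the radial probability density 4πρ²|u|² over ρ ≤ 3.3a.
A² is fixed by ∫₀^∞ 4πρ²|u|² dρ = 1, i.e. A² = (π·a^3)^(−1).
Let t = ρ/a; then A², 4π and the length scale all cancel, so P = ∫_{0}^{3.3} t^2·e^(-2·t) dt ÷ ∫_{0}^{∞} t^2·e^(-2·t) dt.
With ∫ t^2·e^(-2·t) dt = -(2·t^2 + 2·t + 1)·e^(-2·t)/4 + C, the region integral is 1/4 - 1469·e^(-33/5)/200 and the full one is 1/4.
This evaluates to P = 0.9600.

P ≈ 0.960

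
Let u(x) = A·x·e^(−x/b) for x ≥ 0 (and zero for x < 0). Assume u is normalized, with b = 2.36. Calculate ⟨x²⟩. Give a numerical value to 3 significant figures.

⟨x²⟩ = ∫ x^2 |u|² dx over the full domain.
Recall ∫₀^∞ x^m e^(−x/β) dx = m!·β^(m+1), since the A² factors cancel between numerator and denominator, ⟨x²⟩ = 3·b^2.
With b = 2.36, ⟨x^2⟩ = 16.71.

⟨x^2⟩ ≈ 16.7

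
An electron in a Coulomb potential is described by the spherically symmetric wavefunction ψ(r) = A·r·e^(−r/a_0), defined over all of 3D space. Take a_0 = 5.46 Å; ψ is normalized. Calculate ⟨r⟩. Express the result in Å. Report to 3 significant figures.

⟨r⟩ = ∫ r |ψ|² 4πr² dr over the full domain.
The ratio of the moment integral to the normalization integral gives ⟨r⟩ = 5·a_0/2.
Putting a_0 = 5.46 gives 13.65.

⟨r⟩ ≈ 13.7 Å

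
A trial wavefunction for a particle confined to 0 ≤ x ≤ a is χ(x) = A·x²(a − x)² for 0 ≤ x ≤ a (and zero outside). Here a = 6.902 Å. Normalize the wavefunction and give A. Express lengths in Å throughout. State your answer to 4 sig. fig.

Require ∫ |χ|² dx = 1 over the whole domain.
∫|χ|² dx = A²·(a^9/630).
Plugging in a = 6.902 yields A = 0.0042100.

A ≈ 0.004210 Å^(-9/2)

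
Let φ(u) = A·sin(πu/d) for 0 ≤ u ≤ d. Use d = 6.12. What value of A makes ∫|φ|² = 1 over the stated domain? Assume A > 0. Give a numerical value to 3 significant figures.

A ≈ 0.572

Require ∫ |φ|² du = 1 over the whole domain.
With ∫₀^d sin²(nπu/d) du = d/2, ∫|φ|² du = A²·(d/2).
Hence A² = 1/[d/2].
With d = 6.12: A² = 0.3268 and A = 0.5717.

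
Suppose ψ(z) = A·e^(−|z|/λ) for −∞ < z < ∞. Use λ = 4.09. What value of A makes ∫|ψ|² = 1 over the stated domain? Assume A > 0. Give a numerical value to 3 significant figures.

A ≈ 0.494

The normalization condition is ∫|ψ|² dz = 1 from −∞ to ∞.
With ψ = A·e^(−|z|/λ), the integral evaluates to A²·[λ].
So A² = (λ)^(−1).
Plugging in λ = 4.09 yields A = 0.4945.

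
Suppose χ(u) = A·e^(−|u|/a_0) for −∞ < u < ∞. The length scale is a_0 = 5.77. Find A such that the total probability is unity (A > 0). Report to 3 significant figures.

Normalization requires ∫|χ|² du = 1, integrated from −∞ to ∞.
Recall ∫₀^∞ u^m e^(−u/β) du = m!·β^(m+1), the integral (without the A² prefactor) comes out to a_0.
Hence A² = 1/[a_0].
With a_0 = 5.77: A² = 0.1733 and A = 0.4163.

A ≈ 0.416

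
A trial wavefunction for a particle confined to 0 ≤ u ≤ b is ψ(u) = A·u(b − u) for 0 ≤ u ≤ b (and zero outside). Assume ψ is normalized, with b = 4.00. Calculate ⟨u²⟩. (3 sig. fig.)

⟨u²⟩ = ∫ u^2 |ψ|² du over the full domain.
The ratio of the moment integral to the normalization integral gives ⟨u²⟩ = 2·b^2/7.
With b = 4.00, ⟨u^2⟩ = 4.571.

⟨u^2⟩ ≈ 4.57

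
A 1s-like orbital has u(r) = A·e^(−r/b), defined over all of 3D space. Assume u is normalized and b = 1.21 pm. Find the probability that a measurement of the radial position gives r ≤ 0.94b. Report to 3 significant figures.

P ≈ 0.291

P = ∫ |u|² 4πr² dr over r ≤ 0.94b.
A² is fixed by ∫₀^∞ 4πr²|u|² dr = 1, i.e. A² = (π·b^3)^(−1).
Substituting t = r/b, A², 4π and the length scale all cancel in the ratio: P = ∫_{0}^{0.94} t^2·e^(-2·t) dt / ∫_{0}^{∞} t^2·e^(-2·t) dt.
With ∫ t^2·e^(-2·t) dt = -(2·t^2 + 2·t + 1)·e^(-2·t)/4 + C, the region integral is 1/4 - 5809·e^(-47/25)/5000 and the full one is 1/4.
Taking the ratio yields P = 0.2909.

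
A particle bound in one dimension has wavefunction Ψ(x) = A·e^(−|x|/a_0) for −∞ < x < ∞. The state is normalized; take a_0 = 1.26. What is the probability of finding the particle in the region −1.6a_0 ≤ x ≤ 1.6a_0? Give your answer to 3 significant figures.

P ≈ 0.959

P = ∫_{−1.6a_0}^{1.6a_0} |Ψ(x)|² dx.
With A² fixed by ∫|Ψ|² = 1, i.e. A² = (a_0)^(−1), substitute and integrate.
Both integrals are even about x = 0, so only the x ≥ 0 halves are needed (the factors of 2 cancel). Let u = x/a_0; then A² and the length scale cancel, so P = ∫_{0}^{1.6} e^(-2·u) du ÷ ∫_{0}^{∞} e^(-2·u) du.
An antiderivative of e^(-2·u) is -e^(-2·u)/2; evaluating from 0 to 1.6 gives 1/2 - e^(-16/5)/2, while the full integral is 1/2.
This works out to P = 0.9592.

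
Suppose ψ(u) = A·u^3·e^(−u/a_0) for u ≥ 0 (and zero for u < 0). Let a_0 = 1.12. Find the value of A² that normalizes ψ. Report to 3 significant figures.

A^2 ≈ 0.0804

The normalization condition is ∫|ψ|² du = 1 from 0 to ∞.
With ψ = A·u^3·e^(−u/a_0), the integral evaluates to A²·[45·a_0^7/8].
So A² = (45·a_0^7/8)^(−1).
Substituting a_0 = 1.12 gives A² = 0.08042, so A = 0.2836.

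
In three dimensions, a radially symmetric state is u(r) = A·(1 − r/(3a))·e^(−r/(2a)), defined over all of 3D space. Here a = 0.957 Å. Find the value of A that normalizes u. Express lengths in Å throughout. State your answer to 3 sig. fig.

Require ∫ |u|² 4πr² dr = 1 over the whole domain.
The integral (without the A² prefactor) comes out to 8·π·a^3/3.
Hence A² = 1/[8·π·a^3/3].
With a = 0.957: A² = 0.1362 and A = 0.3690.

A ≈ 0.369 Å^(-3/2)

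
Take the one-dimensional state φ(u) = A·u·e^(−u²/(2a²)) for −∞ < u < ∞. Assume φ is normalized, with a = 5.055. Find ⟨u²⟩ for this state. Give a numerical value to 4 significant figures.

⟨u^2⟩ ≈ 38.33

⟨u²⟩ = ∫ u^2 |φ|² du over the full domain.
With ∫_{−∞}^{∞} u^(2m) e^(−αu²) du = (2m−1)!!·√π / (2^m α^(m+1/2)), since the A² factors cancel between numerator and denominator, ⟨u²⟩ = 3·a^2/2.
Putting a = 5.055 gives 38.330.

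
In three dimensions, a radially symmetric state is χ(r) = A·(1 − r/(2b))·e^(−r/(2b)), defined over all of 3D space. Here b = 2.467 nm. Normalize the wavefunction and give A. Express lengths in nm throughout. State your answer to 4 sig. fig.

Normalization requires ∫|χ|² 4πr² dr = 1, integrated from 0 to ∞.
Using ∫₀^∞ rⁿ e^(−αr) dr = n!/αⁿ⁺¹, the integral (without the A² prefactor) comes out to 8·π·b^3.
Hence A² = 1/[8·π·b^3].
Substituting b = 2.467 gives A² = 0.0026500, so A = 0.051479.

A ≈ 0.05148 nm^(-3/2)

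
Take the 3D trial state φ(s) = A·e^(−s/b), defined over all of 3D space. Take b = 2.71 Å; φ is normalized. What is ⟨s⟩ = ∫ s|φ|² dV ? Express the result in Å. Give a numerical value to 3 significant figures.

⟨s⟩ ≈ 4.07 Å

⟨s⟩ = ∫ s |φ|² 4πs² ds over the full domain.
The ratio of the moment integral to the normalization integral gives ⟨s⟩ = 3·b/2.
Putting b = 2.71 gives 4.065.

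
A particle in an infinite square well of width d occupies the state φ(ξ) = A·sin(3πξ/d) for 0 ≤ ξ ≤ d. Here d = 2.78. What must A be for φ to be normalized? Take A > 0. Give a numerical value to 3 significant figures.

A ≈ 0.848

Require ∫ |φ|² dξ = 1 over the whole domain.
With φ = A·sin(3πξ/d), the integral evaluates to A²·[d/2].
Hence A² = 1/[d/2].
With d = 2.78: A² = 0.7194 and A = 0.8482.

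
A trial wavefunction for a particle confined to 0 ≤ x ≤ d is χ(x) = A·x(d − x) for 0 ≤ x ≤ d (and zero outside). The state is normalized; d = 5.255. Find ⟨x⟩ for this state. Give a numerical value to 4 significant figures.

⟨x⟩ ≈ 2.628

The expectation value is the |χ|²-weighted average of x: ∫ x|χ|² dx.
Expanding the polynomial and integrating term by term, since the A² factors cancel between numerator and denominator, ⟨x⟩ = d/2.
Putting d = 5.255 gives 2.6275.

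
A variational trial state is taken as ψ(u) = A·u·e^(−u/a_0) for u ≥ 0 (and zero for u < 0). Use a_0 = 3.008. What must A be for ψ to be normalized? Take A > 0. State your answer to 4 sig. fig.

A ≈ 0.3834

We need A² ∫|f|² du = 1, taking the integral from 0 to ∞.
The integral (without the A² prefactor) comes out to a_0^3/4.
Setting this equal to 1 gives A² = 1/(a_0^3/4).
Plugging in a_0 = 3.008 yields A = 0.38337.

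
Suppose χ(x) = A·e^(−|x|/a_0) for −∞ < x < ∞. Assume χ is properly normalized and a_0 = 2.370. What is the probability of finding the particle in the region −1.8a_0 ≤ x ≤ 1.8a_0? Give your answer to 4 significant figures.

The probability is P = ∫ |χ|² dx over [−1.8a_0, 1.8a_0].
The normalization integral ∫|χ|²dx over the whole domain equals a_0·A², and A² cancels in the ratio.
Both integrals are even about x = 0, so only the x ≥ 0 halves are needed (the factors of 2 cancel). Let u = x/a_0; then A² and the length scale cancel, so P = ∫_{0}^{1.8} e^(-2·u) du ÷ ∫_{0}^{∞} e^(-2·u) du.
An antiderivative of e^(-2·u) is -e^(-2·u)/2; evaluating from 0 to 1.8 gives 1/2 - e^(-18/5)/2, while the full integral is 1/2.
The result is P = 0.97268.

P ≈ 0.9727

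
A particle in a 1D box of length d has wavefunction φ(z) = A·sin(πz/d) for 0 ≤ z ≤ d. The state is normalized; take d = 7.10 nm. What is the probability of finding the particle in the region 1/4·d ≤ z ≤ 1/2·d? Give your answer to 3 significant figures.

|φ|² is the probability density, so P = ∫_{1/4·d}^{1/2·d} |φ|² dz.
Since A² = 1/(d/2), this is the region integral divided by the full normalization integral.
Let u = z/d; then A² and the length scale cancel, so P = ∫_{1/4}^{1/2} sin(π·u)^2 du ÷ ∫_{0}^{1} sin(π·u)^2 du.
An antiderivative of sin(π·u)^2 is u/2 - sin(2·π·u)/(4·π); evaluating from 1/4 to 1/2 gives 1/(4·π) + 1/8, while the full integral is 1/2.
The result is P = (2 + π)/(4·π).

P ≈ 0.409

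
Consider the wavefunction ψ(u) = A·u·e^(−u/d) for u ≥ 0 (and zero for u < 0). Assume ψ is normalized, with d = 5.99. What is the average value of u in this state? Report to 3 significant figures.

⟨u⟩ ≈ 8.99

The expectation value is the |ψ|²-weighted average of u: ∫ u|ψ|² du.
Using ∫₀^∞ uⁿ e^(−αu) du = n!/αⁿ⁺¹, evaluating both integrals, ⟨u⟩ = 3·d/2.
With d = 5.99, ⟨u⟩ = 8.985.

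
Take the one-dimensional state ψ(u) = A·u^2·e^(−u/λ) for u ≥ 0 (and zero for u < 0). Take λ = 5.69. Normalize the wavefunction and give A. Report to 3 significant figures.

We need A² ∫|f|² du = 1, taking the integral from 0 to ∞.
With ∫₀^∞ u^4 e^(−αu) du = 4!/α^5, with ψ = A·u^2·e^(−u/λ), the integral evaluates to A²·[3·λ^5/4].
Substituting λ = 5.69 gives A² = 0.0002236, so A = 0.01495.

A ≈ 0.0150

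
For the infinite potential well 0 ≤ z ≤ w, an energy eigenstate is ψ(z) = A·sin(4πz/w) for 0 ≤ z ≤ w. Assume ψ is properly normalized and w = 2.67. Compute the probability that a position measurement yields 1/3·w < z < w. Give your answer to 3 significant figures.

P ≈ 0.701

The probability is P = ∫ |ψ|² dz over [1/3·w, w].
The normalization integral ∫|ψ|²dz over the whole domain equals w/2·A², and A² cancels in the ratio.
Let u = z/w; then A² and the length scale cancel, so P = ∫_{1/3}^{1} sin(4·π·u)^2 du ÷ ∫_{0}^{1} sin(4·π·u)^2 du.
An antiderivative of sin(4·π·u)^2 is u/2 - sin(4·π·u)·cos(4·π·u)/(8·π); evaluating from 1/3 to 1 gives √(3)/(32·π) + 1/3, while the full integral is 1/2.
Evaluating gives P = √(3)/(16·π) + 2/3.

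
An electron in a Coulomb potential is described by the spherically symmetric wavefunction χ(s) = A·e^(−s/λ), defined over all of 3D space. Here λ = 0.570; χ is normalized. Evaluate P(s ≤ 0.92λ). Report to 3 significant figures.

P ≈ 0.280

With dV = 4πs²ds, the probability is ∫|χ|² dV over s ≤ 0.92λ.
A² is fixed by ∫₀^∞ 4πs²|χ|² ds = 1, i.e. A² = (π·λ^3)^(−1).
In terms of u = s/λ (A², 4π and the length scale all cancel between numerator and denominator), P = [∫_{0}^{0.92} u^2·e^(-2·u) du] / [∫_{0}^{∞} u^2·e^(-2·u) du].
With ∫ u^2·e^(-2·u) du = -(2·u^2 + 2·u + 1)·e^(-2·u)/4 + C, the region integral is 1/4 - 2833·e^(-46/25)/2500 and the full one is 1/4.
The region integral divided by the full integral gives P = 0.2801.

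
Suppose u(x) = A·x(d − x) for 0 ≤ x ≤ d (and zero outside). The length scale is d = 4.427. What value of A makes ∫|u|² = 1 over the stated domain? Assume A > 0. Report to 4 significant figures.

A ≈ 0.1328

Require ∫ |u|² dx = 1 over the whole domain.
∫|u|² dx = A²·(d^5/30).
Hence A² = 1/[d^5/30].
Substituting d = 4.427 gives A² = 0.017643, so A = 0.13283.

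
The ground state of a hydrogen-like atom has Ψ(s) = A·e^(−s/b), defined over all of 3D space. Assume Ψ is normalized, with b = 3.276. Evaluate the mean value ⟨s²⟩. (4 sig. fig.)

⟨s^2⟩ ≈ 32.20

⟨s²⟩ = ∫ s^2 |Ψ|² 4πs² ds over the full domain.
Using ∫₀^∞ sⁿ e^(−αs) ds = n!/αⁿ⁺¹, the ratio of the moment integral to the normalization integral gives ⟨s²⟩ = 3·b^2.
Putting b = 3.276 gives 32.197.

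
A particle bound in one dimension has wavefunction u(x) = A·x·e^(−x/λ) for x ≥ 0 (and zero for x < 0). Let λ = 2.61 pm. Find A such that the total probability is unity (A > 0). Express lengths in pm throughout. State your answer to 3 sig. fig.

The normalization condition is ∫|u|² dx = 1 from 0 to ∞.
Using ∫₀^∞ xⁿ e^(−αx) dx = n!/αⁿ⁺¹, the integral (without the A² prefactor) comes out to λ^3/4.
So A² = (λ^3/4)^(−1).
With λ = 2.61: A² = 0.2250 and A = 0.4743.

A ≈ 0.474 pm^(-3/2)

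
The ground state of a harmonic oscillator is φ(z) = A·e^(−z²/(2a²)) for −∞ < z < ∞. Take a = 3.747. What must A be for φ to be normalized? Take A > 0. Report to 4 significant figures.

Normalization requires ∫|φ|² dz = 1, integrated from −∞ to ∞.
Differentiating ∫e^(−αz²) dz = √(π/α) under α to get the higher moments, ∫|φ|² dz = A²·(√(π)·a).
Plugging in a = 3.747 yields A = 0.38803.

A ≈ 0.3880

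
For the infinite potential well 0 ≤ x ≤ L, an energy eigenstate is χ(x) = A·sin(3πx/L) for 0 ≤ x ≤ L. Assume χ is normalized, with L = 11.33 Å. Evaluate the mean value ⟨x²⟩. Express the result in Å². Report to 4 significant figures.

⟨x^2⟩ ≈ 42.07 Å^2

The expectation value is the |χ|²-weighted average of x^2: ∫ x^2|χ|² dx.
The ratio of the moment integral to the normalization integral gives ⟨x²⟩ = -L^2/(18·π^2) + L^2/3.
With L = 11.33, ⟨x^2⟩ = 42.067.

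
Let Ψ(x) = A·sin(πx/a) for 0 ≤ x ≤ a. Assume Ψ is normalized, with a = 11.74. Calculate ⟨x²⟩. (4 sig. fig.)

The expectation value is the |Ψ|²-weighted average of x^2: ∫ x^2|Ψ|² dx.
Using sin²θ = (1 − cos 2θ)/2, evaluating both integrals, ⟨x²⟩ = -a^2/(2·π^2) + a^2/3.
Putting a = 11.74 gives 38.960.

⟨x^2⟩ ≈ 38.96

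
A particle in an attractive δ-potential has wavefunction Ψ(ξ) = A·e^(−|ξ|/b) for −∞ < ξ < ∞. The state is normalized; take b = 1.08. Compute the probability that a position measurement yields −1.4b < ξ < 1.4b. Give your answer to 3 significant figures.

P ≈ 0.939

P = ∫_{−1.4b}^{1.4b} |Ψ(ξ)|² dξ.
Since A² = 1/(b), this is the region integral divided by the full normalization integral.
By symmetry take twice the ξ ≥ 0 contribution in numerator and denominator; the 2's cancel. Substituting u = ξ/b, A² and the length scale cancel in the ratio: P = ∫_{0}^{1.4} e^(-2·u) du / ∫_{0}^{∞} e^(-2·u) du.
An antiderivative of e^(-2·u) is -e^(-2·u)/2; evaluating from 0 to 1.4 gives 1/2 - e^(-14/5)/2, while the full integral is 1/2.
This works out to P = 0.9392.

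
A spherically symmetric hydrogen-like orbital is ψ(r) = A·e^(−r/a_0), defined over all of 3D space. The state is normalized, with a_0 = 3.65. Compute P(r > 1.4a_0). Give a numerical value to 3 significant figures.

With dV = 4πr²dr, the probability is ∫|ψ|² dV over r > 1.4a_0.
Normalization gives A² = 1/(π·a_0^3).
Substituting u = r/a_0, A², 4π and the length scale all cancel in the ratio: P = ∫_{1.4}^{∞} u^2·e^(-2·u) du / ∫_{0}^{∞} u^2·e^(-2·u) du.
With ∫ u^2·e^(-2·u) du = -(2·u^2 + 2·u + 1)·e^(-2·u)/4 + C, the region integral is 193·e^(-14/5)/100 and the full one is 1/4.
Taking the ratio yields P = 0.4695.

P ≈ 0.469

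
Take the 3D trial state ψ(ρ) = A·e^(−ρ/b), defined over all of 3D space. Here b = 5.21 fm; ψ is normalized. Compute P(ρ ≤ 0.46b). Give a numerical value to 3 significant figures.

P ≈ 0.0662

With dV = 4πρ²dρ, the probability is ∫|ψ|² dV over ρ ≤ 0.46b.
The full normalization integral is A²·[π·b^3] = 1, fixing A².
In terms of u = ρ/b (A², 4π and the length scale all cancel between numerator and denominator), P = [∫_{0}^{0.46} u^2·e^(-2·u) du] / [∫_{0}^{∞} u^2·e^(-2·u) du].
Using ∫ u^2·e^(-2·u) du = -(2·u^2 + 2·u + 1)·e^(-2·u)/4, the numerator is 1/4 - 2929·e^(-23/25)/5000 and the denominator is 1/4.
This evaluates to P = 0.06619.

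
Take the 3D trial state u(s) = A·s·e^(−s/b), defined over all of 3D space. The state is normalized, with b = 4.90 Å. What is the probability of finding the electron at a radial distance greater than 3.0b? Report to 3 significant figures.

P = ∫ |u|² 4πs² ds over s > 3.0b.
The full normalization integral is A²·[3·π·b^5] = 1, fixing A².
In terms of t = s/b (A², 4π and the length scale all cancel between numerator and denominator), P = [∫_{3.0}^{∞} t^4·e^(-2·t) dt] / [∫_{0}^{∞} t^4·e^(-2·t) dt].
Using ∫ t^4·e^(-2·t) dt = -(t^4/2 + t^3 + 3·t^2/2 + 3·t/2 + 3/4)·e^(-2·t), the numerator is 345·e^(-6)/4 and the denominator is 3/4.
The region integral divided by the full integral gives P = 0.2851.

P ≈ 0.285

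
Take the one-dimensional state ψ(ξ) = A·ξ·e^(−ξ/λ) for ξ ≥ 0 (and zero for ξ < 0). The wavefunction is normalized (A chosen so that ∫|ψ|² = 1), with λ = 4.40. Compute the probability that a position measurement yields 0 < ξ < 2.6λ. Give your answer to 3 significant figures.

|ψ|² is the probability density, so P = ∫_{0}^{2.6λ} |ψ|² dξ.
The normalization integral ∫|ψ|²dξ over the whole domain equals λ^3/4·A², and A² cancels in the ratio.
Substituting u = ξ/λ, A² and the length scale cancel in the ratio: P = ∫_{0}^{2.6} u^2·e^(-2·u) du / ∫_{0}^{∞} u^2·e^(-2·u) du.
With ∫ u^2·e^(-2·u) du = -(2·u^2 + 2·u + 1)·e^(-2·u)/4 + C, the region integral is 1/4 - 493·e^(-26/5)/100 and the full one is 1/4.
This works out to P = 0.8912.

P ≈ 0.891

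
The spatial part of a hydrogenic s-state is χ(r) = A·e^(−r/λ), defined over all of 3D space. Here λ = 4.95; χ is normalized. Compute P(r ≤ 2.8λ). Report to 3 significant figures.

P = ∫ |χ|² 4πr² dr over r ≤ 2.8λ.
The full normalization integral is A²·[π·λ^3] = 1, fixing A².
Substituting u = r/λ, A², 4π and the length scale all cancel in the ratio: P = ∫_{0}^{2.8} u^2·e^(-2·u) du / ∫_{0}^{∞} u^2·e^(-2·u) du.
An antiderivative of u^2·e^(-2·u) is -(2·u^2 + 2·u + 1)·e^(-2·u)/4; evaluating from 0 to 2.8 gives 1/4 - 557·e^(-28/5)/100, while the full integral is 1/4.
This evaluates to P = 0.9176.

P ≈ 0.918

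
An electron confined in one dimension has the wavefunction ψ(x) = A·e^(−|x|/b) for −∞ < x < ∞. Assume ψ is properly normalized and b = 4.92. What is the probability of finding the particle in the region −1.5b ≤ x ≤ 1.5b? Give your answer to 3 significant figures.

P ≈ 0.950

|ψ|² is the probability density, so P = ∫_{−1.5b}^{1.5b} |ψ|² dx.
With A² fixed by ∫|ψ|² = 1, i.e. A² = (b)^(−1), substitute and integrate.
Both integrals are even about x = 0, so only the x ≥ 0 halves are needed (the factors of 2 cancel). Substituting u = x/b, A² and the length scale cancel in the ratio: P = ∫_{0}^{1.5} e^(-2·u) du / ∫_{0}^{∞} e^(-2·u) du.
Using ∫ e^(-2·u) du = -e^(-2·u)/2, the numerator is 1/2 - e^(-3)/2 and the denominator is 1/2.
This works out to P = 0.9502.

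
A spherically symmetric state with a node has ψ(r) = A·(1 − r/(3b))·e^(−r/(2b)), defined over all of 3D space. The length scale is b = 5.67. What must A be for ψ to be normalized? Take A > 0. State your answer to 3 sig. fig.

Normalization requires ∫|ψ|² 4πr² dr = 1, integrated from 0 to ∞.
Recall ∫₀^∞ r^m e^(−r/β) dr = m!·β^(m+1), ∫|ψ|² 4πr² dr = A²·(8·π·b^3/3).
So A² = (8·π·b^3/3)^(−1).
Plugging in b = 5.67 yields A = 0.02559.

A ≈ 0.0256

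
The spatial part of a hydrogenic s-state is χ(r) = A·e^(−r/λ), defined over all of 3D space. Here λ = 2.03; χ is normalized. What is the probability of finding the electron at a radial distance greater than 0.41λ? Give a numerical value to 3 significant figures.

P ≈ 0.950

With dV = 4πr²dr, the probability is ∫|χ|² dV over r > 0.41λ.
Normalization gives A² = 1/(π·λ^3).
In terms of u = r/λ (A², 4π and the length scale all cancel between numerator and denominator), P = [∫_{0.41}^{∞} u^2·e^(-2·u) du] / [∫_{0}^{∞} u^2·e^(-2·u) du].
With ∫ u^2·e^(-2·u) du = -(2·u^2 + 2·u + 1)·e^(-2·u)/4 + C, the region integral is ≈ 0.23741 and the full one is 1/4.
This evaluates to P = 0.9497.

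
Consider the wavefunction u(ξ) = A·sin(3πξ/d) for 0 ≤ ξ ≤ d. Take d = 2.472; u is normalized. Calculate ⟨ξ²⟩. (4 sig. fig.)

⟨ξ^2⟩ ≈ 2.003

The expectation value is the |u|²-weighted average of ξ^2: ∫ ξ^2|u|² dξ.
Using sin²θ = (1 − cos 2θ)/2, the ratio of the moment integral to the normalization integral gives ⟨ξ²⟩ = -d^2/(18·π^2) + d^2/3.
Putting d = 2.472 gives 2.0025.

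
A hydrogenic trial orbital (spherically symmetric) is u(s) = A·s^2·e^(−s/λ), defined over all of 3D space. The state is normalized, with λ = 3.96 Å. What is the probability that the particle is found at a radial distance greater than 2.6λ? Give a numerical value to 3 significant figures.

P ≈ 0.732

Integrate the radial probability density 4πs²|u|² over s > 2.6λ.
Normalization gives A² = 1/(45·π·λ^7/2).
In terms of t = s/λ (A², 4π and the length scale all cancel between numerator and denominator), P = [∫_{2.6}^{∞} t^6·e^(-2·t) dt] / [∫_{0}^{∞} t^6·e^(-2·t) dt].
An antiderivative of t^6·e^(-2·t) is -(4·t^6 + 12·t^5 + 30·t^4 + 60·t^3 + 90·t^2 + 90·t + 45)·e^(-2·t)/8; evaluating from 2.6 to ∞ gives ≈ 4.1197, while the full integral is 45/8.
This evaluates to P = 0.7324.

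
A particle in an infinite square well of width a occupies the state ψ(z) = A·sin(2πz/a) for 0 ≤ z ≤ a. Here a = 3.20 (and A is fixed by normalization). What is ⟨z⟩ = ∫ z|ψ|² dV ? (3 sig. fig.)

By definition ⟨z⟩ = ∫ z |ψ(z)|² dz.
With ∫₀^a sin²(nπz/a) dz = a/2, evaluating both integrals, ⟨z⟩ = a/2.
Putting a = 3.20 gives 1.600.

⟨z⟩ ≈ 1.60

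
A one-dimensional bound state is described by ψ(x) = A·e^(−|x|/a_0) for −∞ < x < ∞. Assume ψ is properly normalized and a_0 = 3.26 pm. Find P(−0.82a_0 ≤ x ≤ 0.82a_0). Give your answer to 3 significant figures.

P ≈ 0.806

P = ∫_{−0.82a_0}^{0.82a_0} |ψ(x)|² dx.
With A² fixed by ∫|ψ|² = 1, i.e. A² = (a_0)^(−1), substitute and integrate.
Both integrals are even about x = 0, so only the x ≥ 0 halves are needed (the factors of 2 cancel). Substituting u = x/a_0, A² and the length scale cancel in the ratio: P = ∫_{0}^{0.82} e^(-2·u) du / ∫_{0}^{∞} e^(-2·u) du.
An antiderivative of e^(-2·u) is -e^(-2·u)/2; evaluating from 0 to 0.82 gives 1/2 - e^(-41/25)/2, while the full integral is 1/2.
Taking the ratio, P = 0.8060.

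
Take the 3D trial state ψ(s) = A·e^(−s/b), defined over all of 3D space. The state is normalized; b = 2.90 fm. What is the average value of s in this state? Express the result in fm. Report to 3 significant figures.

The expectation value is the |ψ|²-weighted average of s: ∫ s|ψ|² 4πs² ds.
The ratio of the moment integral to the normalization integral gives ⟨s⟩ = 3·b/2.
Putting b = 2.90 gives 4.350.

⟨s⟩ ≈ 4.35 fm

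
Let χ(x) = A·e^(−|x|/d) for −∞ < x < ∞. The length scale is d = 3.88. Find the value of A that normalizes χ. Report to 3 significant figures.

The normalization condition is ∫|χ|² dx = 1 from −∞ to ∞.
With χ = A·e^(−|x|/d), the integral evaluates to A²·[d].
Setting this equal to 1 gives A² = 1/(d).
Substituting d = 3.88 gives A² = 0.2577, so A = 0.5077.

A ≈ 0.508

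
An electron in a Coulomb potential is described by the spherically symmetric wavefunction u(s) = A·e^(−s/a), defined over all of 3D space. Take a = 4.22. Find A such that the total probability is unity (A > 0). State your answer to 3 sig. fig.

A ≈ 0.0651

The normalization condition is ∫|u|² 4πs² ds = 1 from 0 to ∞.
Recall ∫₀^∞ s^m e^(−s/β) ds = m!·β^(m+1), carrying out the integral gives A² · π·a^3.
Hence A² = 1/[π·a^3].
With a = 4.22: A² = 0.004236 and A = 0.06508.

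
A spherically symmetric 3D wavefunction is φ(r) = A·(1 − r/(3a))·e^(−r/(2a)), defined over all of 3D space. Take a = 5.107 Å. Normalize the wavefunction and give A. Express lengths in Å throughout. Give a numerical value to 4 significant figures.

A ≈ 0.02994 Å^(-3/2)

We need A² ∫|f|² 4πr² dr = 1, taking the integral from 0 to ∞.
With ∫₀^∞ r^4 e^(−αr) dr = 4!/α^5, ∫|φ|² 4πr² dr = A²·(8·π·a^3/3).
So A² = (8·π·a^3/3)^(−1).
With a = 5.107: A² = 0.00089616 and A = 0.029936.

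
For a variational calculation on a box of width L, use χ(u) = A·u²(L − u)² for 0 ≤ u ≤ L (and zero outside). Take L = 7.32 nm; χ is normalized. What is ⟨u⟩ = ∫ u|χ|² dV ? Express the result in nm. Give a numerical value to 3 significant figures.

By definition ⟨u⟩ = ∫ u |χ(u)|² du.
Expanding the polynomial and integrating term by term, the ratio of the moment integral to the normalization integral gives ⟨u⟩ = L/2.
Putting L = 7.32 gives 3.660.

⟨u⟩ ≈ 3.66 nm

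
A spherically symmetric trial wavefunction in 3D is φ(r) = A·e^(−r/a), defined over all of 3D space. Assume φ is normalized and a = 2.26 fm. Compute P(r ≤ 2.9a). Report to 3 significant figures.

P ≈ 0.928

Integrate the radial probability density 4πr²|φ|² over r ≤ 2.9a.
Normalization gives A² = 1/(π·a^3).
In terms of u = r/a (A², 4π and the length scale all cancel between numerator and denominator), P = [∫_{0}^{2.9} u^2·e^(-2·u) du] / [∫_{0}^{∞} u^2·e^(-2·u) du].
An antiderivative of u^2·e^(-2·u) is -(2·u^2 + 2·u + 1)·e^(-2·u)/4; evaluating from 0 to 2.9 gives 1/4 - 1181·e^(-29/5)/200, while the full integral is 1/4.
This evaluates to P = 0.9285.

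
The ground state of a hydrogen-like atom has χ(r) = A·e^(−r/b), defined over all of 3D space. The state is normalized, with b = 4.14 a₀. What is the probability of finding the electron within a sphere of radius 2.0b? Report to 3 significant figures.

P = ∫ |χ|² 4πr² dr over r ≤ 2.0b.
The full normalization integral is A²·[π·b^3] = 1, fixing A².
Let u = r/b; then A², 4π and the length scale all cancel, so P = ∫_{0}^{2.0} u^2·e^(-2·u) du ÷ ∫_{0}^{∞} u^2·e^(-2·u) du.
With ∫ u^2·e^(-2·u) du = -(2·u^2 + 2·u + 1)·e^(-2·u)/4 + C, the region integral is 1/4 - 13·e^(-4)/4 and the full one is 1/4.
Taking the ratio yields P = 0.7619.

P ≈ 0.762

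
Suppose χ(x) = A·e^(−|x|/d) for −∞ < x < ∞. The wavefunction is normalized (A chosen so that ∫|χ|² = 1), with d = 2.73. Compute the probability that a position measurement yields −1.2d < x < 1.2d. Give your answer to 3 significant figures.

The probability is P = ∫ |χ|² dx over [−1.2d, 1.2d].
With A² fixed by ∫|χ|² = 1, i.e. A² = (d)^(−1), substitute and integrate.
By symmetry take twice the x ≥ 0 contribution in numerator and denominator; the 2's cancel. In terms of u = x/d (A² and the length scale cancel between numerator and denominator), P = [∫_{0}^{1.2} e^(-2·u) du] / [∫_{0}^{∞} e^(-2·u) du].
With ∫ e^(-2·u) du = -e^(-2·u)/2 + C, the region integral is 1/2 - e^(-12/5)/2 and the full one is 1/2.
Evaluating gives P = 0.9093.

P ≈ 0.909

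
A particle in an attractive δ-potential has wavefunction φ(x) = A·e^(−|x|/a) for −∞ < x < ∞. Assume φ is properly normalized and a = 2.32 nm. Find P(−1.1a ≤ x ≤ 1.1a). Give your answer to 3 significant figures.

P ≈ 0.889

The probability is P = ∫ |φ|² dx over [−1.1a, 1.1a].
With A² fixed by ∫|φ|² = 1, i.e. A² = (a)^(−1), substitute and integrate.
By symmetry take twice the x ≥ 0 contribution in numerator and denominator; the 2's cancel. Let u = x/a; then A² and the length scale cancel, so P = ∫_{0}^{1.1} e^(-2·u) du ÷ ∫_{0}^{∞} e^(-2·u) du.
With ∫ e^(-2·u) du = -e^(-2·u)/2 + C, the region integral is 1/2 - e^(-11/5)/2 and the full one is 1/2.
Evaluating gives P = 0.8892.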